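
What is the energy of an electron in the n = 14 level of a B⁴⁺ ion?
-1.735421 eV

For hydrogen-like ions, the energy levels scale with Z²:
E_n = -13.6057 Z² / n² eV

For B⁴⁺ (Z = 5) at n = 14:
E_14 = -13.6057 × 5² / 14²
E_14 = -13.6057 × 25 / 196
E_14 = -340.1425 / 196
E_14 = -1.735421 eV

The energy is 25 times more negative than hydrogen at the same n due to the stronger nuclear charge.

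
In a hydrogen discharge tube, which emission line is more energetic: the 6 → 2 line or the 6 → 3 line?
6 → 2

Calculate the energy for each transition:

Transition 6 → 2:
ΔE₁ = |E_2 - E_6| = |-13.6057/2² - (-13.6057/6²)|
ΔE₁ = |-3.40142500 - (-0.37793611)| = 3.02349 eV

Transition 6 → 3:
ΔE₂ = |E_3 - E_6| = |-13.6057/3² - (-13.6057/6²)|
ΔE₂ = |-1.51174444 - (-0.37793611)| = 1.13381 eV

Since 3.02349 eV > 1.13381 eV, the transition 6 → 2 emits the more energetic photon.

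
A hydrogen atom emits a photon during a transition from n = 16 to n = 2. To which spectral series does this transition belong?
Balmer series

The spectral series in hydrogen are named based on the final (lower) energy level:
- Lyman series: n_final = 1 (ultraviolet)
- Balmer series: n_final = 2 (visible/near-UV)
- Paschen series: n_final = 3 (infrared)
- Brackett series: n_final = 4 (infrared)
- Pfund series: n_final = 5 (far infrared)

Since this transition ends at n = 2, it belongs to the Balmer series.

For reference, this 16 → 2 line has photon energy
ΔE = 13.6057 eV × (1/2² - 1/16²) = 3.3482777344 eV,
corresponding to wavelength λ = hc/ΔE = 1239.84 eV·nm / 3.3482777344 eV = 370.291863 nm in the visible/near-UV region.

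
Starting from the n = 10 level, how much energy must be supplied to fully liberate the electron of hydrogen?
0.136057 eV

The ionization energy is the energy needed to remove the electron completely (n → ∞).

For hydrogen, E_n = -13.6057 eV / n².

At n = 10: E_10 = -13.6057 / 10² = -0.136057000 eV
At n = ∞: E_∞ = 0 eV

Ionization energy = E_∞ - E_10 = 0 - (-0.136057000) = 0.136057000 eV
Ionization energy ≈ 0.136057 eV

This is also called the binding energy of the electron in state n = 10.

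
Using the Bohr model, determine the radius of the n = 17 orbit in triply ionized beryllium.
3.823305 nm (or 38.233054 Å)

The Bohr radius formula is:
r_n = n² a₀ / Z

where a₀ = 0.052917721 nm is the Bohr radius.

For Be³⁺ (Z = 4) at n = 17:
r_17 = 17² × 0.052917721 nm / 4
r_17 = 289 × 0.052917721 nm / 4
r_17 = 15.2932214 nm / 4
r_17 = 3.823305 nm

The electron orbits at approximately 3.823305 nm from the nucleus.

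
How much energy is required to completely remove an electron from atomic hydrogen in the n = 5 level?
0.5442 eV

The ionization energy is the energy needed to remove the electron completely (n → ∞).

For hydrogen, E_n = -13.6057 eV / n².

At n = 5: E_5 = -13.6057 / 5² = -0.5442280 eV
At n = ∞: E_∞ = 0 eV

Ionization energy = E_∞ - E_5 = 0 - (-0.5442280) = 0.5442280 eV
Ionization energy ≈ 0.5442 eV

This is also called the binding energy of the electron in state n = 5.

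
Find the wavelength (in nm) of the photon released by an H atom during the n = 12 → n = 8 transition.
10497.77 nm

First, find the transition energy using E_n = -13.6057 / n² eV:
E_12 = -13.6057 / 12² = -0.094484028 eV
E_8 = -13.6057 / 8² = -0.212589063 eV

Photon energy: |ΔE| = |E_8 - E_12| = 0.118105035 eV

Convert to wavelength using E = hc/λ with hc = 1239.84 eV·nm:
λ = hc/E = 1239.84 eV·nm / 0.118105035 eV
λ = 10497.77 nm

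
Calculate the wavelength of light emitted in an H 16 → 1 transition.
91.48387 nm

First, find the transition energy using E_n = -13.6057 / n² eV:
E_16 = -13.6057 / 16² = -0.0531473 eV
E_1 = -13.6057 / 1² = -13.6057000 eV

Photon energy: |ΔE| = |E_1 - E_16| = 13.5525527 eV

Convert to wavelength using E = hc/λ with hc = 1239.84 eV·nm:
λ = hc/E = 1239.84 eV·nm / 13.5525527 eV
λ = 91.48387 nm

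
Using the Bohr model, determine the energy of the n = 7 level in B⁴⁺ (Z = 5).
-6.942 eV

For hydrogen-like ions, the energy levels scale with Z²:
E_n = -13.6057 Z² / n² eV

For B⁴⁺ (Z = 5) at n = 7:
E_7 = -13.6057 × 5² / 7²
E_7 = -13.6057 × 25 / 49
E_7 = -340.1425 / 49
E_7 = -6.942 eV

The energy is 25 times more negative than hydrogen at the same n due to the stronger nuclear charge.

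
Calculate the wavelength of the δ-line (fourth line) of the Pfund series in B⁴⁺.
131.80799 nm

The lines of a series are numbered from the longest wavelength (smallest ΔE) outward; the fourth line is the transition from n = n_f + 4 to n_f.
The Pfund series has all transitions ending at n_f = 5.

For B⁴⁺ (Z = 5), the fourth line (δ-line) is the jump from n = 9 to n = 5:
E_9 = -13.6057 × 5² / 9² = -4.199290123 eV
E_5 = -13.6057 × 5² / 5² = -13.605700000 eV
ΔE = E_9 - E_5 = 9.406409877 eV

λ = hc/E = 1239.84 eV·nm / 9.406409877 eV
λ = 131.80799 nm

This is the δ-line of the Pfund series in B⁴⁺.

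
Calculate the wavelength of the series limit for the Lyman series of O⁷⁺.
1.42 nm

The series limit corresponds to the transition from n = ∞ to n = 1.
This is the highest energy (shortest wavelength) transition in the Lyman series.

E_∞ = 0 eV
E_1 = -13.6057 × 8² / 1² = -870.7648 eV

Energy at series limit:
ΔE = E_∞ - E_1 = 0 - (-870.7648) = 870.7648 eV
λ = hc/E = 1239.84 eV·nm / 870.7648 eV = 1.42 nm

This energy equals the ionization energy from the n = 1 state of O⁷⁺.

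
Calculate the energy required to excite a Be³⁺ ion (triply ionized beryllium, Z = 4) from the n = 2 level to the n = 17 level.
53.670 eV

The energy levels of a hydrogen-like atom are E_n = -13.6057 Z² eV / n².

Energy at n = 2: E_2 = -13.6057 × 4² / 2² = -54.422800 eV
Energy at n = 17: E_17 = -13.6057 × 4² / 17² = -0.753257 eV

The excitation energy is the difference:
ΔE = E_17 - E_2
ΔE = -0.753257 - (-54.422800)
ΔE = 53.670 eV

Since this is positive, energy must be absorbed (photon absorption).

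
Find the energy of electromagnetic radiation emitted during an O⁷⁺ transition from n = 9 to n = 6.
13.438 eV

The energy levels are E_n = -13.6057 Z² eV / n².

Energy at n = 9: E_9 = -13.6057 × 8² / 9² = -10.750183 eV
Energy at n = 6: E_6 = -13.6057 × 8² / 6² = -24.187911 eV

For emission (electron falling to lower state), the photon energy is:
E_photon = E_9 - E_6 = |-10.750183 - (-24.187911)|
E_photon = 13.438 eV

This energy is carried away by the emitted photon.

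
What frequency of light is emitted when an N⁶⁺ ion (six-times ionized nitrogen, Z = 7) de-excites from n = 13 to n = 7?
2.33598e+15 Hz

First, find the transition energy:
E_13 = -13.6057 × 7² / 13² = -3.94484793 eV
E_7 = -13.6057 × 7² / 7² = -13.60570000 eV
|ΔE| = |E_7 - E_13| = 9.66085207 eV

Convert to Joules: E = 9.66085207 eV × (1.602177 × 10⁻¹⁹ J/eV) = 1.5478395e-18 J

Using E = hf:
f = E/h = 1.5478395e-18 J / (6.62607 × 10⁻³⁴ J·s)
f = 2.33598e+15 Hz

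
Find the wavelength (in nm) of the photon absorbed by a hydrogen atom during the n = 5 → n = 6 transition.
7455.80562 nm

First, find the transition energy using E_n = -13.6057 / n² eV:
E_5 = -13.6057 / 5² = -0.54422800000 eV
E_6 = -13.6057 / 6² = -0.37793611111 eV

Photon energy: |ΔE| = |E_6 - E_5| = 0.16629188889 eV

Convert to wavelength using E = hc/λ with hc = 1239.84 eV·nm:
λ = hc/E = 1239.84 eV·nm / 0.16629188889 eV
λ = 7455.80562 nm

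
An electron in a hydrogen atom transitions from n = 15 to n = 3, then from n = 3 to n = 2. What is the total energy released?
3.34096 eV

The energy levels of hydrogen are E_n = -13.6057 / n² eV.

First transition (15 → 3):
ΔE₁ = |E_3 - E_15|
ΔE₁ = |-1.51174444444 - (-0.06046977778)| = 1.45127467 eV

Second transition (3 → 2):
ΔE₂ = |E_2 - E_3|
ΔE₂ = |-3.40142500000 - (-1.51174444444)| = 1.88968056 eV

Total energy released:
E_total = ΔE₁ + ΔE₂ = 1.45127467 + 1.88968056 = 3.34096 eV

Note: This equals the direct transition 15 → 2: 3.34096 eV ✓
Energy is conserved regardless of the path taken.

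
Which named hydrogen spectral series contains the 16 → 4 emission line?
Brackett series

The spectral series in hydrogen are named based on the final (lower) energy level:
- Lyman series: n_final = 1 (ultraviolet)
- Balmer series: n_final = 2 (visible/near-UV)
- Paschen series: n_final = 3 (infrared)
- Brackett series: n_final = 4 (infrared)
- Pfund series: n_final = 5 (far infrared)

Since this transition ends at n = 4, it belongs to the Brackett series.

For reference, this 16 → 4 line has photon energy
ΔE = 13.6057 eV × (1/4² - 1/16²) = 0.7972089844 eV,
corresponding to wavelength λ = hc/ΔE = 1239.84 eV·nm / 0.7972089844 eV = 1555.2258 nm in the infrared region.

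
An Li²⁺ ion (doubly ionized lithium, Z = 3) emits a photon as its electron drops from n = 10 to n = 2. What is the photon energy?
29.39 eV

The energy levels are E_n = -13.6057 Z² eV / n².

Energy at n = 10: E_10 = -13.6057 × 3² / 10² = -1.22451 eV
Energy at n = 2: E_2 = -13.6057 × 3² / 2² = -30.61283 eV

For emission (electron falling to lower state), the photon energy is:
E_photon = E_10 - E_2 = |-1.22451 - (-30.61283)|
E_photon = 29.39 eV

This energy is carried away by the emitted photon.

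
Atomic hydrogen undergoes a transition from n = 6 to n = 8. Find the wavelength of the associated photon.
7498.410 nm

First, find the transition energy using E_n = -13.6057 / n² eV:
E_6 = -13.6057 / 6² = -0.377936111 eV
E_8 = -13.6057 / 8² = -0.212589063 eV

Photon energy: |ΔE| = |E_8 - E_6| = 0.165347048 eV

Convert to wavelength using E = hc/λ with hc = 1239.84 eV·nm:
λ = hc/E = 1239.84 eV·nm / 0.165347048 eV
λ = 7498.410 nm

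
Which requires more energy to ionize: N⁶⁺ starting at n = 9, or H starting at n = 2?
N⁶⁺ at n = 9 (E = -8.2306 eV)

Using E_n = -13.6057 Z² / n² eV:

N⁶⁺ (Z = 7) at n = 9:
E = -13.6057 × 7² / 9² = -13.6057 × 49 / 81 = -8.2306086 eV

H (Z = 1) at n = 2:
E = -13.6057 × 1² / 2² = -13.6057 × 1 / 4 = -3.4014250 eV

Since -8.2306086 eV < -3.4014250 eV,
N⁶⁺ at n = 9 is more tightly bound (requires more energy to ionize).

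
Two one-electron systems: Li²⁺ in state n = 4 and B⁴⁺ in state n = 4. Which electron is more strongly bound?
B⁴⁺ at n = 4 (E = -21.25891 eV)

Using E_n = -13.6057 Z² / n² eV:

Li²⁺ (Z = 3) at n = 4:
E = -13.6057 × 3² / 4² = -13.6057 × 9 / 16 = -7.65320625 eV

B⁴⁺ (Z = 5) at n = 4:
E = -13.6057 × 5² / 4² = -13.6057 × 25 / 16 = -21.25890625 eV

Since -21.25890625 eV < -7.65320625 eV,
B⁴⁺ at n = 4 is more tightly bound (requires more energy to ionize).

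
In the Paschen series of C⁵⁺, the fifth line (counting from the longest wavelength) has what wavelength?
26.510 nm

The lines of a series are numbered from the longest wavelength (smallest ΔE) outward; the fifth line is the transition from n = n_f + 5 to n_f.
The Paschen series has all transitions ending at n_f = 3.

For C⁵⁺ (Z = 6), the fifth line (ε-line) is the jump from n = 8 to n = 3:
E_8 = -13.6057 × 6² / 8² = -7.65321 eV
E_3 = -13.6057 × 6² / 3² = -54.42280 eV
ΔE = E_8 - E_3 = 46.76959 eV

λ = hc/E = 1239.84 eV·nm / 46.76959 eV
λ = 26.510 nm

This is the ε-line of the Paschen series in C⁵⁺.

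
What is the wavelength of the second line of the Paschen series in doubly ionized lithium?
142.38518 nm

The lines of a series are numbered from the longest wavelength (smallest ΔE) outward; the second line is the transition from n = n_f + 2 to n_f.
The Paschen series has all transitions ending at n_f = 3.

For Li²⁺ (Z = 3), the second line (β-line) is the jump from n = 5 to n = 3:
E_5 = -13.6057 × 3² / 5² = -4.898052000 eV
E_3 = -13.6057 × 3² / 3² = -13.605700000 eV
ΔE = E_5 - E_3 = 8.707648000 eV

λ = hc/E = 1239.84 eV·nm / 8.707648000 eV
λ = 142.38518 nm

This is the β-line of the Paschen series in Li²⁺.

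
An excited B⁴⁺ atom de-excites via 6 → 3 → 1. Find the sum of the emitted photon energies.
330.6941 eV

The energy levels of B⁴⁺ are E_n = -13.6057 × 5² / n² eV.

First transition (6 → 3):
ΔE₁ = |E_3 - E_6|
ΔE₁ = |-37.7936111111 - (-9.4484027778)| = 28.3452083 eV

Second transition (3 → 1):
ΔE₂ = |E_1 - E_3|
ΔE₂ = |-340.1425000000 - (-37.7936111111)| = 302.3488889 eV

Total energy released:
E_total = ΔE₁ + ΔE₂ = 28.3452083 + 302.3488889 = 330.6941 eV

Note: This equals the direct transition 6 → 1: 330.6941 eV ✓
Energy is conserved regardless of the path taken.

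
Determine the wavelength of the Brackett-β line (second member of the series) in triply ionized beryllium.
164.027724 nm

The lines of a series are numbered from the longest wavelength (smallest ΔE) outward; the second line is the transition from n = n_f + 2 to n_f.
The Brackett series has all transitions ending at n_f = 4.

For Be³⁺ (Z = 4), the second line (β-line) is the jump from n = 6 to n = 4:
E_6 = -13.6057 × 4² / 6² = -6.0469777778 eV
E_4 = -13.6057 × 4² / 4² = -13.6057000000 eV
ΔE = E_6 - E_4 = 7.5587222222 eV

λ = hc/E = 1239.84 eV·nm / 7.5587222222 eV
λ = 164.027724 nm

This is the β-line of the Brackett series in Be³⁺.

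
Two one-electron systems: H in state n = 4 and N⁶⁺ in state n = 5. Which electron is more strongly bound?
N⁶⁺ at n = 5 (E = -26.66717 eV)

Using E_n = -13.6057 Z² / n² eV:

H (Z = 1) at n = 4:
E = -13.6057 × 1² / 4² = -13.6057 × 1 / 16 = -0.85035625 eV

N⁶⁺ (Z = 7) at n = 5:
E = -13.6057 × 7² / 5² = -13.6057 × 49 / 25 = -26.66717200 eV

Since -26.66717200 eV < -0.85035625 eV,
N⁶⁺ at n = 5 is more tightly bound (requires more energy to ionize).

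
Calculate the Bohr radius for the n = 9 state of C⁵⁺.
0.7144 nm (or 7.1439 Å)

The Bohr radius formula is:
r_n = n² a₀ / Z

where a₀ = 0.0529177 nm is the Bohr radius.

For C⁵⁺ (Z = 6) at n = 9:
r_9 = 9² × 0.0529177 nm / 6
r_9 = 81 × 0.0529177 nm / 6
r_9 = 4.28633 nm / 6
r_9 = 0.7144 nm

The electron orbits at approximately 0.7144 nm from the nucleus.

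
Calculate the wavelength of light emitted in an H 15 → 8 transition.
8150.45 nm

First, find the transition energy using E_n = -13.6057 / n² eV:
E_15 = -13.6057 / 15² = -0.06046978 eV
E_8 = -13.6057 / 8² = -0.21258906 eV

Photon energy: |ΔE| = |E_8 - E_15| = 0.15211928 eV

Convert to wavelength using E = hc/λ with hc = 1239.84 eV·nm:
λ = hc/E = 1239.84 eV·nm / 0.15211928 eV
λ = 8150.45 nm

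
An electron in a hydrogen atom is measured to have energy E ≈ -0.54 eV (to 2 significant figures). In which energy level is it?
n = 5

The exact energy levels follow E_n = -13.6057 eV / n².

The measured value (-0.54 eV) is reported to only 2 significant figures, so we must test candidate n values and see which one matches to that precision.

Candidate energies:
  n = 3:  E = -13.6057/3² = -1.51174 eV
  n = 4:  E = -13.6057/4² = -0.85036 eV
  n = 5:  E = -13.6057/5² = -0.54423 eV  ← matches
  n = 6:  E = -13.6057/6² = -0.37794 eV
  n = 7:  E = -13.6057/7² = -0.27767 eV

Checking against the measurement of -0.54 eV (2 sig figs), only n = 5 agrees:
E_5 = -0.54423 eV, which rounds to -0.54 eV ✓

Therefore n = 5.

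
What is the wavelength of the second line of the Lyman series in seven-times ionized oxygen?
1.6018 nm

The lines of a series are numbered from the longest wavelength (smallest ΔE) outward; the second line is the transition from n = n_f + 2 to n_f.
The Lyman series has all transitions ending at n_f = 1.

For O⁷⁺ (Z = 8), the second line (β-line) is the jump from n = 3 to n = 1:
E_3 = -13.6057 × 8² / 3² = -96.751644 eV
E_1 = -13.6057 × 8² / 1² = -870.764800 eV
ΔE = E_3 - E_1 = 774.013156 eV

λ = hc/E = 1239.84 eV·nm / 774.013156 eV
λ = 1.6018 nm

This is the β-line of the Lyman series in O⁷⁺.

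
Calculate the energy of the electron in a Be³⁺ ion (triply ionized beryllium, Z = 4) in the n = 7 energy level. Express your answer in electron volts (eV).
-4.443 eV

The energy levels of a hydrogen-like atom are given by:
E_n = -13.6057 Z² / n² eV  (with Z = 4 for Be³⁺)

For n = 7:
E_7 = -13.6057 × 4² / 7²
E_7 = -13.6057 × 16 / 49
E_7 = -4.443 eV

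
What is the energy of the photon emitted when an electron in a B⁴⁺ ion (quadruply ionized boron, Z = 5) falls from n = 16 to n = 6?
8.11972 eV

The energy levels are E_n = -13.6057 Z² eV / n².

Energy at n = 16: E_16 = -13.6057 × 5² / 16² = -1.32868164 eV
Energy at n = 6: E_6 = -13.6057 × 5² / 6² = -9.44840278 eV

For emission (electron falling to lower state), the photon energy is:
E_photon = E_16 - E_6 = |-1.32868164 - (-9.44840278)|
E_photon = 8.11972 eV

This energy is carried away by the emitted photon.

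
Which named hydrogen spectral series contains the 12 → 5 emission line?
Pfund series

The spectral series in hydrogen are named based on the final (lower) energy level:
- Lyman series: n_final = 1 (ultraviolet)
- Balmer series: n_final = 2 (visible/near-UV)
- Paschen series: n_final = 3 (infrared)
- Brackett series: n_final = 4 (infrared)
- Pfund series: n_final = 5 (far infrared)

Since this transition ends at n = 5, it belongs to the Pfund series.

For reference, this 12 → 5 line has photon energy
ΔE = 13.6057 eV × (1/5² - 1/12²) = 0.449743972 eV,
corresponding to wavelength λ = hc/ΔE = 1239.84 eV·nm / 0.449743972 eV = 2756.768 nm in the far infrared region.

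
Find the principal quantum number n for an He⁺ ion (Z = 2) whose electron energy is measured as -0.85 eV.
n = 8

The exact energy levels follow E_n = -13.6057 Z² / n² eV with Z = 2.

The measured value (-0.85 eV) is reported to only 2 significant figures, so we must test candidate n values and see which one matches to that precision.

Candidate energies:
  n = 6:  E = -13.6057 × 2² / 6² = -1.51174 eV
  n = 7:  E = -13.6057 × 2² / 7² = -1.11067 eV
  n = 8:  E = -13.6057 × 2² / 8² = -0.85036 eV  ← matches
  n = 9:  E = -13.6057 × 2² / 9² = -0.67189 eV
  n = 10:  E = -13.6057 × 2² / 10² = -0.54423 eV

Checking against the measurement of -0.85 eV (2 sig figs), only n = 8 agrees:
E_8 = -0.85036 eV, which rounds to -0.85 eV ✓

Therefore n = 8.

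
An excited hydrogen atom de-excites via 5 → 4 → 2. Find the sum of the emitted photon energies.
2.857 eV

The energy levels of hydrogen are E_n = -13.6057 / n² eV.

First transition (5 → 4):
ΔE₁ = |E_4 - E_5|
ΔE₁ = |-0.850356250 - (-0.544228000)| = 0.306128 eV

Second transition (4 → 2):
ΔE₂ = |E_2 - E_4|
ΔE₂ = |-3.401425000 - (-0.850356250)| = 2.551069 eV

Total energy released:
E_total = ΔE₁ + ΔE₂ = 0.306128 + 2.551069 = 2.857 eV

Note: This equals the direct transition 5 → 2: 2.857 eV ✓
Energy is conserved regardless of the path taken.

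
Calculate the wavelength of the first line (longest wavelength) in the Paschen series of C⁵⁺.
52.072 nm

The longest wavelength corresponds to the smallest energy transition in the series.
The Paschen series has all transitions ending at n_f = 3.

For C⁵⁺ (Z = 6), the first line (α-line) is the jump from n = 4 to n = 3:
E_4 = -13.6057 × 6² / 4² = -30.61283 eV
E_3 = -13.6057 × 6² / 3² = -54.42280 eV
ΔE = E_4 - E_3 = 23.80997 eV

λ = hc/E = 1239.84 eV·nm / 23.80997 eV
λ = 52.072 nm

This is the α-line of the Paschen series in C⁵⁺.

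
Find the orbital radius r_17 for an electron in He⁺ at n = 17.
7.64661 nm (or 76.46611 Å)

The Bohr radius formula is:
r_n = n² a₀ / Z

where a₀ = 0.05291772 nm is the Bohr radius.

For He⁺ (Z = 2) at n = 17:
r_17 = 17² × 0.05291772 nm / 2
r_17 = 289 × 0.05291772 nm / 2
r_17 = 15.293221 nm / 2
r_17 = 7.64661 nm

The electron orbits at approximately 7.64661 nm from the nucleus.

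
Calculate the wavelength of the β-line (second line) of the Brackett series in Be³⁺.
164.02772 nm

The lines of a series are numbered from the longest wavelength (smallest ΔE) outward; the second line is the transition from n = n_f + 2 to n_f.
The Brackett series has all transitions ending at n_f = 4.

For Be³⁺ (Z = 4), the second line (β-line) is the jump from n = 6 to n = 4:
E_6 = -13.6057 × 4² / 6² = -6.046977778 eV
E_4 = -13.6057 × 4² / 4² = -13.605700000 eV
ΔE = E_6 - E_4 = 7.558722222 eV

λ = hc/E = 1239.84 eV·nm / 7.558722222 eV
λ = 164.02772 nm

This is the β-line of the Brackett series in Be³⁺.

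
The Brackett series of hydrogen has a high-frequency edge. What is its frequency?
2.0562e+14 Hz

The series limit corresponds to the transition from n = ∞ to n = 4.
This is the highest energy (shortest wavelength) transition in the Brackett series.

E_∞ = 0 eV
E_4 = -13.6057 / 4² = -0.85035625 eV

Energy at series limit:
ΔE = E_∞ - E_4 = 0 - (-0.85035625) = 0.85035625 eV
E = 0.85035625 eV × (1.602177 × 10⁻¹⁹ J/eV) = 1.362421e-19 J
f = E/h = 1.362421e-19 J / (6.62607 × 10⁻³⁴ J·s) = 2.0562e+14 Hz

This energy equals the ionization energy from the n = 4 state of hydrogen.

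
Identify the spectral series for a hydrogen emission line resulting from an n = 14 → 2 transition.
Balmer series

The spectral series in hydrogen are named based on the final (lower) energy level:
- Lyman series: n_final = 1 (ultraviolet)
- Balmer series: n_final = 2 (visible/near-UV)
- Paschen series: n_final = 3 (infrared)
- Brackett series: n_final = 4 (infrared)
- Pfund series: n_final = 5 (far infrared)

Since this transition ends at n = 2, it belongs to the Balmer series.

For reference, this 14 → 2 line has photon energy
ΔE = 13.6057 eV × (1/2² - 1/14²) = 3.332008163 eV,
corresponding to wavelength λ = hc/ΔE = 1239.84 eV·nm / 3.332008163 eV = 372.09993 nm in the visible/near-UV region.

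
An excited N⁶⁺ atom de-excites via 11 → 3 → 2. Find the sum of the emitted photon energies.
161.16008 eV

The energy levels of N⁶⁺ are E_n = -13.6057 × 7² / n² eV.

First transition (11 → 3):
ΔE₁ = |E_3 - E_11|
ΔE₁ = |-74.07547777778 - (-5.50974628099)| = 68.56573150 eV

Second transition (3 → 2):
ΔE₂ = |E_2 - E_3|
ΔE₂ = |-166.66982500000 - (-74.07547777778)| = 92.59434722 eV

Total energy released:
E_total = ΔE₁ + ΔE₂ = 68.56573150 + 92.59434722 = 161.16008 eV

Note: This equals the direct transition 11 → 2: 161.16008 eV ✓
Energy is conserved regardless of the path taken.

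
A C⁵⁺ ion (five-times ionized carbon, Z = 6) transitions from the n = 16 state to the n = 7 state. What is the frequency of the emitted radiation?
1.95439e+15 Hz

First, find the transition energy:
E_16 = -13.6057 × 6² / 16² = -1.91330156 eV
E_7 = -13.6057 × 6² / 7² = -9.99602449 eV
|ΔE| = |E_7 - E_16| = 8.08272293 eV

Convert to Joules: E = 8.08272293 eV × (1.602177 × 10⁻¹⁹ J/eV) = 1.2949953e-18 J

Using E = hf:
f = E/h = 1.2949953e-18 J / (6.62607 × 10⁻³⁴ J·s)
f = 1.95439e+15 Hz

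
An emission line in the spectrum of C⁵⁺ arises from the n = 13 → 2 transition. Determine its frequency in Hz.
2.89e+16 Hz

First, find the transition energy:
E_13 = -13.6057 × 6² / 13² = -2.8983 eV
E_2 = -13.6057 × 6² / 2² = -122.4513 eV
|ΔE| = |E_2 - E_13| = 119.5530 eV

Convert to Joules: E = 119.5530 eV × (1.602177 × 10⁻¹⁹ J/eV) = 1.9155e-17 J

Using E = hf:
f = E/h = 1.9155e-17 J / (6.62607 × 10⁻³⁴ J·s)
f = 2.89e+16 Hz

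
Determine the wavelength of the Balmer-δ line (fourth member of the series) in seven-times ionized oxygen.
6.4073 nm

The lines of a series are numbered from the longest wavelength (smallest ΔE) outward; the fourth line is the transition from n = n_f + 4 to n_f.
The Balmer series has all transitions ending at n_f = 2.

For O⁷⁺ (Z = 8), the fourth line (δ-line) is the jump from n = 6 to n = 2:
E_6 = -13.6057 × 8² / 6² = -24.187911 eV
E_2 = -13.6057 × 8² / 2² = -217.691200 eV
ΔE = E_6 - E_2 = 193.503289 eV

λ = hc/E = 1239.84 eV·nm / 193.503289 eV
λ = 6.4073 nm

This is the δ-line of the Balmer series in O⁷⁺.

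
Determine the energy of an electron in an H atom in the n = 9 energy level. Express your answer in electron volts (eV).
-0.168 eV

The energy levels of a hydrogen-like atom are given by:
E_n = -13.6057 eV / n²

For n = 9:
E_9 = -13.6057 eV / 9²
E_9 = -13.6057 eV / 81
E_9 = -0.168 eV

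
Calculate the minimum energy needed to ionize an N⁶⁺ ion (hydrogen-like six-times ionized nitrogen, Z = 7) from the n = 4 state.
41.667456 eV

The ionization energy is the energy needed to remove the electron completely (n → ∞).

For a hydrogen-like ion with Z = 7, E_n = -13.6057 Z² / n² eV.

At n = 4: E_4 = -13.6057 × 7² / 4² = -41.667456250 eV
At n = ∞: E_∞ = 0 eV

Ionization energy = E_∞ - E_4 = 0 - (-41.667456250) = 41.667456250 eV
Ionization energy ≈ 41.667456 eV

This is also called the binding energy of the electron in state n = 4.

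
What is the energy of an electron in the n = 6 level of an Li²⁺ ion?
-3.401425 eV

For hydrogen-like ions, the energy levels scale with Z²:
E_n = -13.6057 Z² / n² eV

For Li²⁺ (Z = 3) at n = 6:
E_6 = -13.6057 × 3² / 6²
E_6 = -13.6057 × 9 / 36
E_6 = -122.4513 / 36
E_6 = -3.401425 eV

The energy is 9 times more negative than hydrogen at the same n due to the stronger nuclear charge.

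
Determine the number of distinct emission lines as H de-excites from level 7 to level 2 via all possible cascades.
15

The electron can occupy levels n = 2, 3, ..., 7 during de-excitation — that is m = 7 - 2 + 1 = 6 distinct levels.

The number of distinct spectral lines equals the number of ways to choose 2 of these m levels (each pair gives one possible emission transition):

Number of lines = m(m-1)/2 = 6×5/2 = 15

These correspond to all possible transitions between the 6 levels:
7 → 6, 7 → 5, 7 → 4, 7 → 3, 7 → 2, 6 → 5, 6 → 4, 6 → 3...

Each transition produces a photon with a unique energy (and thus wavelength). This count does not depend on Z.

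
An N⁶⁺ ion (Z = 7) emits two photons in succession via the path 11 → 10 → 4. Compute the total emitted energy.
36.16 eV

The energy levels of N⁶⁺ are E_n = -13.6057 × 7² / n² eV.

First transition (11 → 10):
ΔE₁ = |E_10 - E_11|
ΔE₁ = |-6.66679300 - (-5.50974628)| = 1.15705 eV

Second transition (10 → 4):
ΔE₂ = |E_4 - E_10|
ΔE₂ = |-41.66745625 - (-6.66679300)| = 35.00066 eV

Total energy released:
E_total = ΔE₁ + ΔE₂ = 1.15705 + 35.00066 = 36.16 eV

Note: This equals the direct transition 11 → 4: 36.16 eV ✓
Energy is conserved regardless of the path taken.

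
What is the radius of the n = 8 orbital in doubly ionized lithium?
1.12891 nm (or 11.28911 Å)

The Bohr radius formula is:
r_n = n² a₀ / Z

where a₀ = 0.05291772 nm is the Bohr radius.

For Li²⁺ (Z = 3) at n = 8:
r_8 = 8² × 0.05291772 nm / 3
r_8 = 64 × 0.05291772 nm / 3
r_8 = 3.386734 nm / 3
r_8 = 1.12891 nm

The electron orbits at approximately 1.12891 nm from the nucleus.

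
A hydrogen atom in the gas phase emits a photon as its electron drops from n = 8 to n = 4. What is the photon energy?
0.64 eV

The energy levels are E_n = -13.6057 eV / n².

Energy at n = 8: E_8 = -13.6057 / 8² = -0.21259 eV
Energy at n = 4: E_4 = -13.6057 / 4² = -0.85036 eV

For emission (electron falling to lower state), the photon energy is:
E_photon = E_8 - E_4 = |-0.21259 - (-0.85036)|
E_photon = 0.64 eV

This energy is carried away by the emitted photon.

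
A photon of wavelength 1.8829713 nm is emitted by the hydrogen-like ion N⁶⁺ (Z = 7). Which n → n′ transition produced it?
n = 9 → n = 1

First, find the photon energy from the wavelength (hc = 1239.84 eV·nm):
E = hc/λ = 1239.84 eV·nm / 1.8829713 nm = 658.44870 eV

The energy levels of N⁶⁺ satisfy E_n = -13.6057 × 7² / n² eV, so an emission n_i → n_f releases
ΔE = 13.6057 × 7² × (1/n_f² − 1/n_i²) eV.

Setting ΔE equal to the photon energy:
1/n_f² − 1/n_i² = 658.44870 / (13.6057 × 7²) = 0.98765433

Since 1/n_i² must be positive, we need 1/n_f² > 0.98765433, i.e. n_f ≤ 1. For each allowed n_f, solve n_i = (1/n_f² − 0.98765433)^(−1/2) and check whether it is a whole number:
  n_f = 1: 1/n_i² = 1.00000000 − 0.98765433 = 0.01234567 → n_i = 9.000  → integer, n_i = 9 ✓

Only n_f = 1 gives an integer upper level, n_i = 9.

The transition is from n = 9 to n = 1 (emission).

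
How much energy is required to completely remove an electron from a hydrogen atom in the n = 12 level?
0.09 eV

The ionization energy is the energy needed to remove the electron completely (n → ∞).

For hydrogen, E_n = -13.6057 eV / n².

At n = 12: E_12 = -13.6057 / 12² = -0.09448 eV
At n = ∞: E_∞ = 0 eV

Ionization energy = E_∞ - E_12 = 0 - (-0.09448) = 0.09448 eV
Ionization energy ≈ 0.09 eV

This is also called the binding energy of the electron in state n = 12.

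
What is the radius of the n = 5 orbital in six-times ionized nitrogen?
0.188992 nm (or 1.889919 Å)

The Bohr radius formula is:
r_n = n² a₀ / Z

where a₀ = 0.052917721 nm is the Bohr radius.

For N⁶⁺ (Z = 7) at n = 5:
r_5 = 5² × 0.052917721 nm / 7
r_5 = 25 × 0.052917721 nm / 7
r_5 = 1.3229430 nm / 7
r_5 = 0.188992 nm

The electron orbits at approximately 0.188992 nm from the nucleus.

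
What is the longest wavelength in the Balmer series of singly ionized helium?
164.02772 nm

The longest wavelength corresponds to the smallest energy transition in the series.
The Balmer series has all transitions ending at n_f = 2.

For He⁺ (Z = 2), the first line (α-line) is the jump from n = 3 to n = 2:
E_3 = -13.6057 × 2² / 3² = -6.046977778 eV
E_2 = -13.6057 × 2² / 2² = -13.605700000 eV
ΔE = E_3 - E_2 = 7.558722222 eV

λ = hc/E = 1239.84 eV·nm / 7.558722222 eV
λ = 164.02772 nm

This is the α-line of the Balmer series in He⁺.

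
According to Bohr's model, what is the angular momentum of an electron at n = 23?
2.426e-33 J·s (or 23ℏ)

In the Bohr model, angular momentum is quantized:
L = nℏ

where ℏ = h/(2π) = 1.05457e-34 J·s

For n = 23:
L = 23 × 1.05457e-34 J·s
L = 2.426e-33 J·s

This can also be written as L = 23ℏ.
The angular momentum is an integer multiple of the reduced Planck constant.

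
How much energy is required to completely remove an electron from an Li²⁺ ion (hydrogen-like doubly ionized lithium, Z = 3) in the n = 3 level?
13.60570 eV

The ionization energy is the energy needed to remove the electron completely (n → ∞).

For a hydrogen-like ion with Z = 3, E_n = -13.6057 Z² / n² eV.

At n = 3: E_3 = -13.6057 × 3² / 3² = -13.60570000 eV
At n = ∞: E_∞ = 0 eV

Ionization energy = E_∞ - E_3 = 0 - (-13.60570000) = 13.60570000 eV
Ionization energy ≈ 13.60570 eV

This is also called the binding energy of the electron in state n = 3.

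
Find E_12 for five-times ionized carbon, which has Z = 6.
-3.4014 eV

For hydrogen-like ions, the energy levels scale with Z²:
E_n = -13.6057 Z² / n² eV

For C⁵⁺ (Z = 6) at n = 12:
E_12 = -13.6057 × 6² / 12²
E_12 = -13.6057 × 36 / 144
E_12 = -489.8052 / 144
E_12 = -3.4014 eV

The energy is 36 times more negative than hydrogen at the same n due to the stronger nuclear charge.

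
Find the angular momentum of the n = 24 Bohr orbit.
2.53e-33 J·s (or 24ℏ)

In the Bohr model, angular momentum is quantized:
L = nℏ

where ℏ = h/(2π) = 1.0546e-34 J·s

For n = 24:
L = 24 × 1.0546e-34 J·s
L = 2.53e-33 J·s

This can also be written as L = 24ℏ.
The angular momentum is an integer multiple of the reduced Planck constant.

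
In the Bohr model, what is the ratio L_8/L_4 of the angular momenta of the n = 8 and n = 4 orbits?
2.0000

In the Bohr model, L_n = nℏ, so the ratio is purely the ratio of quantum numbers:

L_8/L_4 = 8ℏ / 4ℏ = 8/4 = 2.0000

The angular momentum scales linearly with n.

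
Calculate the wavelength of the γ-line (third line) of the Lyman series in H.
97.202 nm

The lines of a series are numbered from the longest wavelength (smallest ΔE) outward; the third line is the transition from n = n_f + 3 to n_f.
The Lyman series has all transitions ending at n_f = 1.

For H, the third line (γ-line) is the jump from n = 4 to n = 1:
E_4 = -13.6057 / 4² = -0.85036 eV
E_1 = -13.6057 / 1² = -13.60570 eV
ΔE = E_4 - E_1 = 12.75534 eV

λ = hc/E = 1239.84 eV·nm / 12.75534 eV
λ = 97.202 nm

This is the γ-line of the Lyman series in H.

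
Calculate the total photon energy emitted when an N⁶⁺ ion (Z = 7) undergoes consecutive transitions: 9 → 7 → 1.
658.448691 eV

The energy levels of N⁶⁺ are E_n = -13.6057 × 7² / n² eV.

First transition (9 → 7):
ΔE₁ = |E_7 - E_9|
ΔE₁ = |-13.605700000000 - (-8.230608641975)| = 5.375091358 eV

Second transition (7 → 1):
ΔE₂ = |E_1 - E_7|
ΔE₂ = |-666.679300000000 - (-13.605700000000)| = 653.073600000 eV

Total energy released:
E_total = ΔE₁ + ΔE₂ = 5.375091358 + 653.073600000 = 658.448691 eV

Note: This equals the direct transition 9 → 1: 658.448691 eV ✓
Energy is conserved regardless of the path taken.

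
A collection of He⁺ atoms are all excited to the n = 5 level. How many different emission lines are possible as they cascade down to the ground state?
10

The electron can occupy levels n = 1, 2, ..., 5 during de-excitation — that is m = 5 - 1 + 1 = 5 distinct levels.

The number of distinct spectral lines equals the number of ways to choose 2 of these m levels (each pair gives one possible emission transition):

Number of lines = m(m-1)/2 = 5×4/2 = 10

These correspond to all possible transitions between the 5 levels:
5 → 4, 5 → 3, 5 → 2, 5 → 1, 4 → 3, 4 → 2, 4 → 1, 3 → 2...

Each transition produces a photon with a unique energy (and thus wavelength). This count does not depend on Z.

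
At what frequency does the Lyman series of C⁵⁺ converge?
1.1843e+17 Hz

The series limit corresponds to the transition from n = ∞ to n = 1.
This is the highest energy (shortest wavelength) transition in the Lyman series.

E_∞ = 0 eV
E_1 = -13.6057 × 6² / 1² = -489.80520 eV

Energy at series limit:
ΔE = E_∞ - E_1 = 0 - (-489.80520) = 489.80520 eV
E = 489.80520 eV × (1.602177 × 10⁻¹⁹ J/eV) = 7.847546e-17 J
f = E/h = 7.847546e-17 J / (6.62607 × 10⁻³⁴ J·s) = 1.1843e+17 Hz

This energy equals the ionization energy from the n = 1 state of C⁵⁺.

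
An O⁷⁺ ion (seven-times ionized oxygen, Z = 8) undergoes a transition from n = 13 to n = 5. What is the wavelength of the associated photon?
41.7762 nm

First, find the transition energy using E_n = -13.6057 Z² / n² eV:
E_13 = -13.6057 × 8² / 13² = -5.152454 eV
E_5 = -13.6057 × 8² / 5² = -34.830592 eV

Photon energy: |ΔE| = |E_5 - E_13| = 29.678138 eV

Convert to wavelength using E = hc/λ with hc = 1239.84 eV·nm:
λ = hc/E = 1239.84 eV·nm / 29.678138 eV
λ = 41.7762 nm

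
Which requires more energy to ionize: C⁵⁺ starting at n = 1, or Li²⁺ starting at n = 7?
C⁵⁺ at n = 1 (E = -489.8052 eV)

Using E_n = -13.6057 Z² / n² eV:

C⁵⁺ (Z = 6) at n = 1:
E = -13.6057 × 6² / 1² = -13.6057 × 36 / 1 = -489.8052000 eV

Li²⁺ (Z = 3) at n = 7:
E = -13.6057 × 3² / 7² = -13.6057 × 9 / 49 = -2.4990061 eV

Since -489.8052000 eV < -2.4990061 eV,
C⁵⁺ at n = 1 is more tightly bound (requires more energy to ionize).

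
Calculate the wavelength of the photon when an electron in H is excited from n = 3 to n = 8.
954.343 nm

First, find the transition energy using E_n = -13.6057 / n² eV:
E_3 = -13.6057 / 3² = -1.5117444 eV
E_8 = -13.6057 / 8² = -0.2125891 eV

Photon energy: |ΔE| = |E_8 - E_3| = 1.2991553 eV

Convert to wavelength using E = hc/λ with hc = 1239.84 eV·nm:
λ = hc/E = 1239.84 eV·nm / 1.2991553 eV
λ = 954.343 nm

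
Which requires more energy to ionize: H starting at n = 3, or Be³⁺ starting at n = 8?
Be³⁺ at n = 8 (E = -3.401 eV)

Using E_n = -13.6057 Z² / n² eV:

H (Z = 1) at n = 3:
E = -13.6057 × 1² / 3² = -13.6057 × 1 / 9 = -1.511744 eV

Be³⁺ (Z = 4) at n = 8:
E = -13.6057 × 4² / 8² = -13.6057 × 16 / 64 = -3.401425 eV

Since -3.401425 eV < -1.511744 eV,
Be³⁺ at n = 8 is more tightly bound (requires more energy to ionize).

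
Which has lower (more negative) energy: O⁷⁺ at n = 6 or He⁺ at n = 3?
O⁷⁺ at n = 6 (E = -24.188 eV)

Using E_n = -13.6057 Z² / n² eV:

O⁷⁺ (Z = 8) at n = 6:
E = -13.6057 × 8² / 6² = -13.6057 × 64 / 36 = -24.187911 eV

He⁺ (Z = 2) at n = 3:
E = -13.6057 × 2² / 3² = -13.6057 × 4 / 9 = -6.046978 eV

Since -24.187911 eV < -6.046978 eV,
O⁷⁺ at n = 6 is more tightly bound (requires more energy to ionize).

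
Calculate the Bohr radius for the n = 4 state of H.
0.8467 nm (or 8.4668 Å)

The Bohr radius formula is:
r_n = n² a₀ / Z

where a₀ = 0.0529177 nm is the Bohr radius.

For H (Z = 1) at n = 4:
r_4 = 4² × 0.0529177 nm / 1
r_4 = 16 × 0.0529177 nm / 1
r_4 = 0.84668 nm / 1
r_4 = 0.8467 nm

The electron orbits at approximately 0.8467 nm from the nucleus.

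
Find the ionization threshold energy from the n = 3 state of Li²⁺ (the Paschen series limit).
13.606 eV

The series limit corresponds to the transition from n = ∞ to n = 3.
This is the highest energy (shortest wavelength) transition in the Paschen series.

E_∞ = 0 eV
E_3 = -13.6057 × 3² / 3² = -13.606 eV

Energy at series limit:
ΔE = E_∞ - E_3 = 0 - (-13.606) = 13.606 eV

This energy equals the ionization energy from the n = 3 state of Li²⁺.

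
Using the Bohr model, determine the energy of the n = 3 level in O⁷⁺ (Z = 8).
-96.75164 eV

For hydrogen-like ions, the energy levels scale with Z²:
E_n = -13.6057 Z² / n² eV

For O⁷⁺ (Z = 8) at n = 3:
E_3 = -13.6057 × 8² / 3²
E_3 = -13.6057 × 64 / 9
E_3 = -870.7648 / 9
E_3 = -96.75164 eV

The energy is 64 times more negative than hydrogen at the same n due to the stronger nuclear charge.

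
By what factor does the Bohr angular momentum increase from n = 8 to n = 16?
2.0000

In the Bohr model, L_n = nℏ, so the ratio is purely the ratio of quantum numbers:

L_16/L_8 = 16ℏ / 8ℏ = 16/8 = 2.0000

The angular momentum scales linearly with n.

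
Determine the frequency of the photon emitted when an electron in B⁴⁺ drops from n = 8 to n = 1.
8.10e+16 Hz

First, find the transition energy:
E_8 = -13.6057 × 5² / 8² = -5.314727 eV
E_1 = -13.6057 × 5² / 1² = -340.142500 eV
|ΔE| = |E_1 - E_8| = 334.827773 eV

Convert to Joules: E = 334.827773 eV × (1.602177 × 10⁻¹⁹ J/eV) = 5.3645e-17 J

Using E = hf:
f = E/h = 5.3645e-17 J / (6.62607 × 10⁻³⁴ J·s)
f = 8.10e+16 Hz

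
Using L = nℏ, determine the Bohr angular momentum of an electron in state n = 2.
2.1091e-34 J·s (or 2ℏ)

In the Bohr model, angular momentum is quantized:
L = nℏ

where ℏ = h/(2π) = 1.054572e-34 J·s

For n = 2:
L = 2 × 1.054572e-34 J·s
L = 2.1091e-34 J·s

This can also be written as L = 2ℏ.
The angular momentum is an integer multiple of the reduced Planck constant.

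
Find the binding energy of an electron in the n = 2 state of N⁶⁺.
166.669825 eV

The ionization energy is the energy needed to remove the electron completely (n → ∞).

For a hydrogen-like ion with Z = 7, E_n = -13.6057 Z² / n² eV.

At n = 2: E_2 = -13.6057 × 7² / 2² = -166.669825000 eV
At n = ∞: E_∞ = 0 eV

Ionization energy = E_∞ - E_2 = 0 - (-166.669825000) = 166.669825000 eV
Ionization energy ≈ 166.669825 eV

This is also called the binding energy of the electron in state n = 2.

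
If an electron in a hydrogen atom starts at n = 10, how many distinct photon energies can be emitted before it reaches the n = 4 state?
21

The electron can occupy levels n = 4, 5, ..., 10 during de-excitation — that is m = 10 - 4 + 1 = 7 distinct levels.

The number of distinct spectral lines equals the number of ways to choose 2 of these m levels (each pair gives one possible emission transition):

Number of lines = m(m-1)/2 = 7×6/2 = 21

These correspond to all possible transitions between the 7 levels:
10 → 9, 10 → 8, 10 → 7, 10 → 6, 10 → 5, 10 → 4, 9 → 8, 9 → 7...

Each transition produces a photon with a unique energy (and thus wavelength). This count does not depend on Z.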